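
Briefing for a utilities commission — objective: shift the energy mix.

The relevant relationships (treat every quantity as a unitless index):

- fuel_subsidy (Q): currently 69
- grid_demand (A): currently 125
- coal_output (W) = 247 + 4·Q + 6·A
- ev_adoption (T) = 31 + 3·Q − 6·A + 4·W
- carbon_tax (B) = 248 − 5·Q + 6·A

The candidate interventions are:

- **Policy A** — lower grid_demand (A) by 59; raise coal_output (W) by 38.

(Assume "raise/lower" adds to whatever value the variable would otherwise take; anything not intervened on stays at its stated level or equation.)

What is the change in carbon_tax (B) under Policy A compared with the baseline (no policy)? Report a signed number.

-354

Baseline:
  Q = 69
  A = 125
  B = 248 − 5·69 + 6·125 = 653
Policy A (A − 59, W + 38):
  Q = 69
  A = 125 − 59 = 66
  B = 248 − 5·69 + 6·66 = 299
Change in B: 299 − 653 = -354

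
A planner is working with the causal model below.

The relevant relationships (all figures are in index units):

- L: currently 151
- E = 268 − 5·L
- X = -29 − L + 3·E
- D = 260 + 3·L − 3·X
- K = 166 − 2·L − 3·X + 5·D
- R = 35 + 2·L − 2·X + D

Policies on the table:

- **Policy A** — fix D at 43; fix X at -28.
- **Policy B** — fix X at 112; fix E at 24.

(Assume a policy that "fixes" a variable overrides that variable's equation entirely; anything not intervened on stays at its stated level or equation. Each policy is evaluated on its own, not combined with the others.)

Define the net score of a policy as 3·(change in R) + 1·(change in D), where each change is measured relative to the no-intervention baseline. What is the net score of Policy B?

Baseline:
  L = 151
  E = 268 − 5·151 = -487
  X = -29 − 151 + 3·(-487) = -1641
  D = 260 + 3·151 − 3·(-1641) = 5636
  R = 35 + 2·151 − 2·(-1641) + 5636 = 9255
Policy B (X := 112, E := 24):
  L = 151
  E = 24
  X = 112
  D = 260 + 3·151 − 3·112 = 377
  R = 35 + 2·151 − 2·112 + 377 = 490
ΔR = 490 − 9255 = -8765; ΔD = 377 − 5636 = -5259
Score = 3·(-8765) + 1·(-5259) = -31554

-31554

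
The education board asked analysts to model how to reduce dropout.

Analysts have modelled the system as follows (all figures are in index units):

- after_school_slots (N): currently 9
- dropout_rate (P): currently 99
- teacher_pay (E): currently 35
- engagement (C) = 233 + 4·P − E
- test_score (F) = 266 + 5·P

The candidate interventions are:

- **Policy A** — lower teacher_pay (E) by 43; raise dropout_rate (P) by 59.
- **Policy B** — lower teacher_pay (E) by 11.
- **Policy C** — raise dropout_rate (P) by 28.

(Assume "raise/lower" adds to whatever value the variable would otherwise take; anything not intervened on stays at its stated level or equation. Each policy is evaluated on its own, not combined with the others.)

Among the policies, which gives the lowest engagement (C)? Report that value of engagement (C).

Policy A (E − 43, P + 59):
  P = 99 + 59 = 158
  E = 35 − 43 = -8
  C = 233 + 4·158 − (-8) = 873
Policy B (E − 11):
  P = 99
  E = 35 − 11 = 24
  C = 233 + 4·99 − 24 = 605
Policy C (P + 28):
  P = 99 + 28 = 127
  E = 35
  C = 233 + 4·127 − 35 = 706
Comparing — Policy A: C=873, Policy B: C=605, Policy C: C=706. Lowest is 605 (Policy B).

605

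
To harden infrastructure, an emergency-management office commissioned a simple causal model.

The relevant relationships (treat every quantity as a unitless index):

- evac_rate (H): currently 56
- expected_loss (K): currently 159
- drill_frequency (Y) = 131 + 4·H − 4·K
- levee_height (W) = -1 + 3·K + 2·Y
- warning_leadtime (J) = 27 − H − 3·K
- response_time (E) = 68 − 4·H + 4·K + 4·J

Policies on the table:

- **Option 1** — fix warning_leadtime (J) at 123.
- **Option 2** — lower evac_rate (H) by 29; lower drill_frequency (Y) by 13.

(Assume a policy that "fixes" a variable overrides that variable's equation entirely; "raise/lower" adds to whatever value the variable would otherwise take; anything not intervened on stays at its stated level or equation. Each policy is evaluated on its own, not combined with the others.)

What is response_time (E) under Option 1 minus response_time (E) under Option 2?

2284

Option 1 (J := 123):
  H = 56
  K = 159
  J = 123
  E = 68 − 4·56 + 4·159 + 4·123 = 972
Option 2 (H − 29, Y − 13):
  H = 56 − 29 = 27
  K = 159
  J = 27 − 27 − 3·159 = -477
  E = 68 − 4·27 + 4·159 + 4·(-477) = -1312
E: 972 − (-1312) = 2284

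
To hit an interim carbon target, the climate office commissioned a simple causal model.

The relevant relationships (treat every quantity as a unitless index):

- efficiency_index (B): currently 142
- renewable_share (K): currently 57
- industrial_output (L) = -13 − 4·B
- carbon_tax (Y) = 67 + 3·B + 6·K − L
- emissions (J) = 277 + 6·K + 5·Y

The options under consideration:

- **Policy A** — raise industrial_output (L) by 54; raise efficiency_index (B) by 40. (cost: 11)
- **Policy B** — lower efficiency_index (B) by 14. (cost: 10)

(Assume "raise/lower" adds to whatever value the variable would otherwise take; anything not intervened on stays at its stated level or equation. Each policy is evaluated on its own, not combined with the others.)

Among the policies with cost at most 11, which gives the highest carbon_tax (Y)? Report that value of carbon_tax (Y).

1642

Policy A (L + 54, B + 40):
  B = 142 + 40 = 182
  K = 57
  L = -13 − 4·182 (+54 from intervention) = -687
  Y = 67 + 3·182 + 6·57 − (-687) = 1642
Policy B (B − 14):
  B = 142 − 14 = 128
  K = 57
  L = -13 − 4·128 = -525
  Y = 67 + 3·128 + 6·57 − (-525) = 1318
Comparing — Policy A: Y=1642, Policy B: Y=1318. Highest is 1642 (Policy A).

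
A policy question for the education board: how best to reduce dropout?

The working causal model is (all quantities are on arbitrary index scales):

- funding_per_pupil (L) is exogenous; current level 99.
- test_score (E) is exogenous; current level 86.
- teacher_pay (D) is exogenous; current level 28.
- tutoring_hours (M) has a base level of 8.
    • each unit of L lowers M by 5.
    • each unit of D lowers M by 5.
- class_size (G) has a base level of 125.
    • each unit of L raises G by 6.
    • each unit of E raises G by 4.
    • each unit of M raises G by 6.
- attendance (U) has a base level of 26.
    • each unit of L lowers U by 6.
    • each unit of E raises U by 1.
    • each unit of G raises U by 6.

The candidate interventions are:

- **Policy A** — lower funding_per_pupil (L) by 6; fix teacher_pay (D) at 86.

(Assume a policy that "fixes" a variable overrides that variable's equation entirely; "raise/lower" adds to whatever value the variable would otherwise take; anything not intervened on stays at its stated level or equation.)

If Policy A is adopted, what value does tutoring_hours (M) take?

Policy A (L − 6, D := 86):
  L = 99 − 6 = 93
  D = 86
  M = 8 − 5·93 − 5·86 = -887

-887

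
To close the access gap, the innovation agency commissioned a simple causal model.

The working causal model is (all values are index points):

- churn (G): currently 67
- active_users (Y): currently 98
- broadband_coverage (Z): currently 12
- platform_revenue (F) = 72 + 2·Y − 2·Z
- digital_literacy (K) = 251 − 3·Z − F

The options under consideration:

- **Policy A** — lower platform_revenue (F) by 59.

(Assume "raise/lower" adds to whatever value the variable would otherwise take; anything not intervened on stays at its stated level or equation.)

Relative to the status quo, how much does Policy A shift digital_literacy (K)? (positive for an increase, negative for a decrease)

Baseline:
  Y = 98
  Z = 12
  F = 72 + 2·98 − 2·12 = 244
  K = 251 − 3·12 − 244 = -29
Policy A (F − 59):
  Y = 98
  Z = 12
  F = 72 + 2·98 − 2·12 (−59 from intervention) = 185
  K = 251 − 3·12 − 185 = 30
Change in K: 30 − (-29) = 59

59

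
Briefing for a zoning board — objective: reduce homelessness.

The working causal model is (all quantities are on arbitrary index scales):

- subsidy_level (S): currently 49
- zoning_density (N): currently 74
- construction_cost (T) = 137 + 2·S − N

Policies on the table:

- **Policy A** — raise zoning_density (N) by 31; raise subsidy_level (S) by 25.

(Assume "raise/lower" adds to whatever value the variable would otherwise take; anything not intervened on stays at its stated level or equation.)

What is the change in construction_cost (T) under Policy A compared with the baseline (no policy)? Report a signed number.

Baseline:
  S = 49
  N = 74
  T = 137 + 2·49 − 74 = 161
Policy A (N + 31, S + 25):
  S = 49 + 25 = 74
  N = 74 + 31 = 105
  T = 137 + 2·74 − 105 = 180
Change in T: 180 − 161 = 19

19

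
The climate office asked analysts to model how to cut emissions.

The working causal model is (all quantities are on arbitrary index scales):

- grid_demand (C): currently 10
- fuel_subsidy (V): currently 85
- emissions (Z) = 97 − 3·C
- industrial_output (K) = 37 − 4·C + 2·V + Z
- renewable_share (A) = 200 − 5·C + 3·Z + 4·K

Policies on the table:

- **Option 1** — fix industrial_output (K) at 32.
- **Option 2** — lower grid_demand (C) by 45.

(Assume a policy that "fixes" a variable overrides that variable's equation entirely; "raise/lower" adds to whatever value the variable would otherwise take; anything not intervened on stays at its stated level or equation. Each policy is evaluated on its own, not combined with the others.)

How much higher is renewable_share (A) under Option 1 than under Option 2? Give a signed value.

Option 1 (K := 32):
  C = 10
  V = 85
  Z = 97 − 3·10 = 67
  K = 32
  A = 200 − 5·10 + 3·67 + 4·32 = 479
Option 2 (C − 45):
  C = 10 − 45 = -35
  V = 85
  Z = 97 − 3·(-35) = 202
  K = 37 − 4·(-35) + 2·85 + 202 = 549
  A = 200 − 5·(-35) + 3·202 + 4·549 = 3177
A: 479 − 3177 = -2698

-2698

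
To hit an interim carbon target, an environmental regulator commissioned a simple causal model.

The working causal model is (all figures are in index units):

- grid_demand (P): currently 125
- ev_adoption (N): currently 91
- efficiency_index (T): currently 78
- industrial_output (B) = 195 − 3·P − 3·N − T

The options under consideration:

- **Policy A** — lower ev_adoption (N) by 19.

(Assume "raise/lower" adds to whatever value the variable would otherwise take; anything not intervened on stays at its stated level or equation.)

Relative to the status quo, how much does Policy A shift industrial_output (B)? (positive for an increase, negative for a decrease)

Baseline:
  P = 125
  N = 91
  T = 78
  B = 195 − 3·125 − 3·91 − 78 = -531
Policy A (N − 19):
  P = 125
  N = 91 − 19 = 72
  T = 78
  B = 195 − 3·125 − 3·72 − 78 = -474
Change in B: -474 − (-531) = 57

57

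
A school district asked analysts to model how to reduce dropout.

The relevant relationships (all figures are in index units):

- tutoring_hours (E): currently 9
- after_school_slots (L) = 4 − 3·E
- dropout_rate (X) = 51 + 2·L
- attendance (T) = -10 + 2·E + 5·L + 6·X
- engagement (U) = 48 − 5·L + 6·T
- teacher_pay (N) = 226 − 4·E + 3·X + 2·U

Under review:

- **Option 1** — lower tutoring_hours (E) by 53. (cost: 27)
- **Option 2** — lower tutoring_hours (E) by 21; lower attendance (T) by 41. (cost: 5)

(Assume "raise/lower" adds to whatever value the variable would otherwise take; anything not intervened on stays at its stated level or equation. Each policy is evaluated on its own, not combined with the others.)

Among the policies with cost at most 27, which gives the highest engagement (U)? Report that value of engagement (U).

14488

Option 1 (E − 53):
  E = 9 − 53 = -44
  L = 4 − 3·(-44) = 136
  X = 51 + 2·136 = 323
  T = -10 + 2·(-44) + 5·136 + 6·323 = 2520
  U = 48 − 5·136 + 6·2520 = 14488
Option 2 (E − 21, T − 41):
  E = 9 − 21 = -12
  L = 4 − 3·(-12) = 40
  X = 51 + 2·40 = 131
  T = -10 + 2·(-12) + 5·40 + 6·131 (−41 from intervention) = 911
  U = 48 − 5·40 + 6·911 = 5314
Comparing — Option 1: U=14488, Option 2: U=5314. Highest is 14488 (Option 1).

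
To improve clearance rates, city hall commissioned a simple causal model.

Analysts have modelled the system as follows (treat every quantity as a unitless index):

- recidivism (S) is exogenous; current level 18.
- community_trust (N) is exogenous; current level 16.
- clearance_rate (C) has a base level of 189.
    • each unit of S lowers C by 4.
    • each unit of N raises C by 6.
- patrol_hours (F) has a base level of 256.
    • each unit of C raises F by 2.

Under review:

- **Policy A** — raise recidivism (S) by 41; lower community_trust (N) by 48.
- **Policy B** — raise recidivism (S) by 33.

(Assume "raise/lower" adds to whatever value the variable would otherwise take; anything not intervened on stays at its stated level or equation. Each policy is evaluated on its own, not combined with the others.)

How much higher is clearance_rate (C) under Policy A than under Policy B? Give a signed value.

Policy A (S + 41, N − 48):
  S = 18 + 41 = 59
  N = 16 − 48 = -32
  C = 189 − 4·59 + 6·(-32) = -239
Policy B (S + 33):
  S = 18 + 33 = 51
  N = 16
  C = 189 − 4·51 + 6·16 = 81
C: -239 − 81 = -320

-320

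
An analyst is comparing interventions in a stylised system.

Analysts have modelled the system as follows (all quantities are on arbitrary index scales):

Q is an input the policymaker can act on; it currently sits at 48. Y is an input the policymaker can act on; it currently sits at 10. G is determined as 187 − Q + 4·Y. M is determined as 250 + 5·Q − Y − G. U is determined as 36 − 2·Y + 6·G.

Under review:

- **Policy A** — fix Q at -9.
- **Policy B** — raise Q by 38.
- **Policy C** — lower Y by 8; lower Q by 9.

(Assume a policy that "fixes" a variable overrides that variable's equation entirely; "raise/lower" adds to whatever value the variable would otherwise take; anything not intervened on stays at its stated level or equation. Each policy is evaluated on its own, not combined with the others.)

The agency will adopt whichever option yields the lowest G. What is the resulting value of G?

141

Policy A (Q := -9):
  Q = -9
  Y = 10
  G = 187 − (-9) + 4·10 = 236
Policy B (Q + 38):
  Q = 48 + 38 = 86
  Y = 10
  G = 187 − 86 + 4·10 = 141
Policy C (Y − 8, Q − 9):
  Q = 48 − 9 = 39
  Y = 10 − 8 = 2
  G = 187 − 39 + 4·2 = 156
Comparing — Policy A: G=236, Policy B: G=141, Policy C: G=156. Lowest is 141 (Policy B).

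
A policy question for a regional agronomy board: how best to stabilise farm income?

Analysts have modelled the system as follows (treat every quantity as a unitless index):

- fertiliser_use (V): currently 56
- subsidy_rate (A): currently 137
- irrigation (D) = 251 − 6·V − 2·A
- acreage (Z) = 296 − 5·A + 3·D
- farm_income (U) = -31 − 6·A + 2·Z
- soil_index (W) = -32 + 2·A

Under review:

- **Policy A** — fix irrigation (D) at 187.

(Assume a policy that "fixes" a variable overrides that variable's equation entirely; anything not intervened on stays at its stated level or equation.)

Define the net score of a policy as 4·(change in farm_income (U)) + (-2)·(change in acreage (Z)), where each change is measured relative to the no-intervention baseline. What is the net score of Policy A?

Baseline:
  V = 56
  A = 137
  D = 251 − 6·56 − 2·137 = -359
  Z = 296 − 5·137 + 3·(-359) = -1466
  U = -31 − 6·137 + 2·(-1466) = -3785
Policy A (D := 187):
  V = 56
  A = 137
  D = 187
  Z = 296 − 5·137 + 3·187 = 172
  U = -31 − 6·137 + 2·172 = -509
ΔU = -509 − (-3785) = 3276; ΔZ = 172 − (-1466) = 1638
Score = 4·3276 + (-2)·1638 = 9828

9828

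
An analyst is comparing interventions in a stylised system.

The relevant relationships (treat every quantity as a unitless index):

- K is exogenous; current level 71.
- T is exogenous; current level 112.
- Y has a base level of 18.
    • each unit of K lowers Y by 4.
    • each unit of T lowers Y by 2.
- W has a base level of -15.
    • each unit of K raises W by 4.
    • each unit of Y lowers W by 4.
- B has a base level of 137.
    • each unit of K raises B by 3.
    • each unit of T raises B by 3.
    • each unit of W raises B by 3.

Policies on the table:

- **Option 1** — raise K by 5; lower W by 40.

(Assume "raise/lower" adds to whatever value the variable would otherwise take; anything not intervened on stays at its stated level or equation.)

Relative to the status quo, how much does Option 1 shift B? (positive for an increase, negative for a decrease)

195

Baseline:
  K = 71
  T = 112
  Y = 18 − 4·71 − 2·112 = -490
  W = -15 + 4·71 − 4·(-490) = 2229
  B = 137 + 3·71 + 3·112 + 3·2229 = 7373
Option 1 (K + 5, W − 40):
  K = 71 + 5 = 76
  T = 112
  Y = 18 − 4·76 − 2·112 = -510
  W = -15 + 4·76 − 4·(-510) (−40 from intervention) = 2289
  B = 137 + 3·76 + 3·112 + 3·2289 = 7568
Change in B: 7568 − 7373 = 195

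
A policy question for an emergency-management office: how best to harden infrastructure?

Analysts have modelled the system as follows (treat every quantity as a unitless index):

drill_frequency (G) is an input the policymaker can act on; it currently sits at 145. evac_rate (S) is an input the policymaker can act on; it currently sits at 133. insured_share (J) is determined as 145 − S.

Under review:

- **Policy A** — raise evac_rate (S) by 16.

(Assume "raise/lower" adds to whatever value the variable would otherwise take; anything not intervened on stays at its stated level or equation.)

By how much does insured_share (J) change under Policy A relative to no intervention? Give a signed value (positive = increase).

-16

Baseline:
  S = 133
  J = 145 − 133 = 12
Policy A (S + 16):
  S = 133 + 16 = 149
  J = 145 − 149 = -4
Change in J: -4 − 12 = -16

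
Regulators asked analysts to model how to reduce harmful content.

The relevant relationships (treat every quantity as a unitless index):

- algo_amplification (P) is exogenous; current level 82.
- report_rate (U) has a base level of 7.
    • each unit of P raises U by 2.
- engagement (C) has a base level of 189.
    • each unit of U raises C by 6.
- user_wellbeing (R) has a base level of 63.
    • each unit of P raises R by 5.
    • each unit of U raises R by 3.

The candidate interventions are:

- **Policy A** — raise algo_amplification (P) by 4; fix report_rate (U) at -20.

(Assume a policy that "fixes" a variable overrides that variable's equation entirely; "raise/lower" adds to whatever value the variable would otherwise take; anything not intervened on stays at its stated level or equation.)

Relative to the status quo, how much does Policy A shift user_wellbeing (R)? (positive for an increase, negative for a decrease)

-553

Baseline:
  P = 82
  U = 7 + 2·82 = 171
  R = 63 + 5·82 + 3·171 = 986
Policy A (P + 4, U := -20):
  P = 82 + 4 = 86
  U = -20
  R = 63 + 5·86 + 3·(-20) = 433
Change in R: 433 − 986 = -553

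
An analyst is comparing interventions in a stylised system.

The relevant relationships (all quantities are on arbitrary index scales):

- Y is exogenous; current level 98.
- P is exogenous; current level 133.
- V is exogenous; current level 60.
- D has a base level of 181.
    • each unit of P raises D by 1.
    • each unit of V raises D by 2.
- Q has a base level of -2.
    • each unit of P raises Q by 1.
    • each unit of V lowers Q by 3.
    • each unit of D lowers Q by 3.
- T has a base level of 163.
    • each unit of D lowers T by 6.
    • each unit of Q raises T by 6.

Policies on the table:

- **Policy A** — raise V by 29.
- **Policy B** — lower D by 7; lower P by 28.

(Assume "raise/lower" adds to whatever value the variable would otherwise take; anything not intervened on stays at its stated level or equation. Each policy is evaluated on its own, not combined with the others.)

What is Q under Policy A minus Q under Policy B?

-338

Policy A (V + 29):
  P = 133
  V = 60 + 29 = 89
  D = 181 + 133 + 2·89 = 492
  Q = -2 + 133 − 3·89 − 3·492 = -1612
Policy B (D − 7, P − 28):
  P = 133 − 28 = 105
  V = 60
  D = 181 + 105 + 2·60 (−7 from intervention) = 399
  Q = -2 + 105 − 3·60 − 3·399 = -1274
Q: -1612 − (-1274) = -338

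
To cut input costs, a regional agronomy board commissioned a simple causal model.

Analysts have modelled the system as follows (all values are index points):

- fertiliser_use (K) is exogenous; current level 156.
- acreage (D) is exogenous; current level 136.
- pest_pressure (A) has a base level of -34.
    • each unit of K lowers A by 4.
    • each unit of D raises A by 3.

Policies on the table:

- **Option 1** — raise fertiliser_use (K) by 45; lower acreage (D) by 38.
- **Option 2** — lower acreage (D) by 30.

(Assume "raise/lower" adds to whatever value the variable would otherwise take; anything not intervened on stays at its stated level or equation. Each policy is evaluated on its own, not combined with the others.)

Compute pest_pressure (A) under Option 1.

Option 1 (K + 45, D − 38):
  K = 156 + 45 = 201
  D = 136 − 38 = 98
  A = -34 − 4·201 + 3·98 = -544

-544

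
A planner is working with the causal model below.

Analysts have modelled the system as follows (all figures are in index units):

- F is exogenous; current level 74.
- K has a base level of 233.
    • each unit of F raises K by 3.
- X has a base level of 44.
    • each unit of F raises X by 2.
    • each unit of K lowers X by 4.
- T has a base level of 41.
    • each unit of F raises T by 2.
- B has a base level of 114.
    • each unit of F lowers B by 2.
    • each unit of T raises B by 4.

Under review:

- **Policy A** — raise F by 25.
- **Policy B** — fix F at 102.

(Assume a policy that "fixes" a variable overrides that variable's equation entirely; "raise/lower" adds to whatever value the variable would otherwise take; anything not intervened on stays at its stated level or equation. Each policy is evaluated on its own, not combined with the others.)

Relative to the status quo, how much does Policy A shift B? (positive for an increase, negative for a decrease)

Baseline:
  F = 74
  T = 41 + 2·74 = 189
  B = 114 − 2·74 + 4·189 = 722
Policy A (F + 25):
  F = 74 + 25 = 99
  T = 41 + 2·99 = 239
  B = 114 − 2·99 + 4·239 = 872
Change in B: 872 − 722 = 150

150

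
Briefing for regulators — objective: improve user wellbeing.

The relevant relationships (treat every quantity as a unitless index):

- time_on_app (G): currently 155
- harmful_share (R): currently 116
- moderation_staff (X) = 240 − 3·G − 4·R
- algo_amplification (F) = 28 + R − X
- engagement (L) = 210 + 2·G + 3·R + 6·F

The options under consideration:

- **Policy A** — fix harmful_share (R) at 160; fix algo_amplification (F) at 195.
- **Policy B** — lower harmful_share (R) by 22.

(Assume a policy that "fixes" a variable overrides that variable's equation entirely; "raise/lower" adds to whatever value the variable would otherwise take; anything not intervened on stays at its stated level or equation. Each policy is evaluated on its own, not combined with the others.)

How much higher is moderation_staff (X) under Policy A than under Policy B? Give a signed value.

Policy A (R := 160, F := 195):
  G = 155
  R = 160
  X = 240 − 3·155 − 4·160 = -865
Policy B (R − 22):
  G = 155
  R = 116 − 22 = 94
  X = 240 − 3·155 − 4·94 = -601
X: -865 − (-601) = -264

-264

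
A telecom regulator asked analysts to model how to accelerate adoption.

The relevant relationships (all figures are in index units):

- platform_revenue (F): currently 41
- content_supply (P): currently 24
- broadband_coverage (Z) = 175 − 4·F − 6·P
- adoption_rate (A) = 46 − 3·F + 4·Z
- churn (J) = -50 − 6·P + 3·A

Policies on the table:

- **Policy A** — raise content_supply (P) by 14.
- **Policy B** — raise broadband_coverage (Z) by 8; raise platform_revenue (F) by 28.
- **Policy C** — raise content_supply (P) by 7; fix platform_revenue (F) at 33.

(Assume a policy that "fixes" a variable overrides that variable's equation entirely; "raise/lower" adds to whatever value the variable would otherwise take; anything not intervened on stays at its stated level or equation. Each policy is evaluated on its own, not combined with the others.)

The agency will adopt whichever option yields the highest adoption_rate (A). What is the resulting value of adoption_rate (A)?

-625

Policy A (P + 14):
  F = 41
  P = 24 + 14 = 38
  Z = 175 − 4·41 − 6·38 = -217
  A = 46 − 3·41 + 4·(-217) = -945
Policy B (Z + 8, F + 28):
  F = 41 + 28 = 69
  P = 24
  Z = 175 − 4·69 − 6·24 (+8 from intervention) = -237
  A = 46 − 3·69 + 4·(-237) = -1109
Policy C (P + 7, F := 33):
  F = 33
  P = 24 + 7 = 31
  Z = 175 − 4·33 − 6·31 = -143
  A = 46 − 3·33 + 4·(-143) = -625
Comparing — Policy A: A=-945, Policy B: A=-1109, Policy C: A=-625. Highest is -625 (Policy C).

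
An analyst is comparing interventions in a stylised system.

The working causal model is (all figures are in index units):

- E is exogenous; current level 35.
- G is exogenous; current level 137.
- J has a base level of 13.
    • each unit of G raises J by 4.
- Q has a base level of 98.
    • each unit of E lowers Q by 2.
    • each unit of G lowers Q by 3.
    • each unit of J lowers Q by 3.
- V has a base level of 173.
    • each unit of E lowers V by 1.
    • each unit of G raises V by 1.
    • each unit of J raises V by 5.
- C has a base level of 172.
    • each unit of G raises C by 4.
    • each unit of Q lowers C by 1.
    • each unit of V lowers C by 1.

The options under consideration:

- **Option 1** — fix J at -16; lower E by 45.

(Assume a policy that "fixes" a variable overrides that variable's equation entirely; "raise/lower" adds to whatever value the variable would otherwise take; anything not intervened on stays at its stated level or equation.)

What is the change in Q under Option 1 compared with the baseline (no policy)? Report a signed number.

Baseline:
  E = 35
  G = 137
  J = 13 + 4·137 = 561
  Q = 98 − 2·35 − 3·137 − 3·561 = -2066
Option 1 (J := -16, E − 45):
  E = 35 − 45 = -10
  G = 137
  J = -16
  Q = 98 − 2·(-10) − 3·137 − 3·(-16) = -245
Change in Q: -245 − (-2066) = 1821

1821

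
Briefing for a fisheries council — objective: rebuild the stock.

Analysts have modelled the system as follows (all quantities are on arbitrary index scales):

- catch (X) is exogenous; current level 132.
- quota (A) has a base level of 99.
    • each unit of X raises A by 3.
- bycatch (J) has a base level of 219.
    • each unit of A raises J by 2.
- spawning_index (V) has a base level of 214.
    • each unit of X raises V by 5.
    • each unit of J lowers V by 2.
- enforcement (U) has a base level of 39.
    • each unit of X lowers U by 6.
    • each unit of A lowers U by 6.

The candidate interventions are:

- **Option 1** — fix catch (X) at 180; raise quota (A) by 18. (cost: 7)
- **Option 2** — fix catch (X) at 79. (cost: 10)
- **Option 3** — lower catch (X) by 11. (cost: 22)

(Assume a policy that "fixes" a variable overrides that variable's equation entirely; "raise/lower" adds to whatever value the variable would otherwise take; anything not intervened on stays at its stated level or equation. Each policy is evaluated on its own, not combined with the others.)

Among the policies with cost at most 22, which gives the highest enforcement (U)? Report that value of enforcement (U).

Option 1 (X := 180, A + 18):
  X = 180
  A = 99 + 3·180 (+18 from intervention) = 657
  U = 39 − 6·180 − 6·657 = -4983
Option 2 (X := 79):
  X = 79
  A = 99 + 3·79 = 336
  U = 39 − 6·79 − 6·336 = -2451
Option 3 (X − 11):
  X = 132 − 11 = 121
  A = 99 + 3·121 = 462
  U = 39 − 6·121 − 6·462 = -3459
Comparing — Option 1: U=-4983, Option 2: U=-2451, Option 3: U=-3459. Highest is -2451 (Option 2).

-2451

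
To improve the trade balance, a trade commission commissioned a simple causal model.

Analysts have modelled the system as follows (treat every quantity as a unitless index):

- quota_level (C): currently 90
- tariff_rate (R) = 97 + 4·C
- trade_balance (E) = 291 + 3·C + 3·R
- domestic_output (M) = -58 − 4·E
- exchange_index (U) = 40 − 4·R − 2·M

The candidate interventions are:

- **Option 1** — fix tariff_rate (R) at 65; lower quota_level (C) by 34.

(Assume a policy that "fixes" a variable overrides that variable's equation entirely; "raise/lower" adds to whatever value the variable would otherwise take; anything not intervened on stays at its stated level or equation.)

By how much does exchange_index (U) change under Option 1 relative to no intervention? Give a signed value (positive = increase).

-8656

Baseline:
  C = 90
  R = 97 + 4·90 = 457
  E = 291 + 3·90 + 3·457 = 1932
  M = -58 − 4·1932 = -7786
  U = 40 − 4·457 − 2·(-7786) = 13784
Option 1 (R := 65, C − 34):
  C = 90 − 34 = 56
  R = 65
  E = 291 + 3·56 + 3·65 = 654
  M = -58 − 4·654 = -2674
  U = 40 − 4·65 − 2·(-2674) = 5128
Change in U: 5128 − 13784 = -8656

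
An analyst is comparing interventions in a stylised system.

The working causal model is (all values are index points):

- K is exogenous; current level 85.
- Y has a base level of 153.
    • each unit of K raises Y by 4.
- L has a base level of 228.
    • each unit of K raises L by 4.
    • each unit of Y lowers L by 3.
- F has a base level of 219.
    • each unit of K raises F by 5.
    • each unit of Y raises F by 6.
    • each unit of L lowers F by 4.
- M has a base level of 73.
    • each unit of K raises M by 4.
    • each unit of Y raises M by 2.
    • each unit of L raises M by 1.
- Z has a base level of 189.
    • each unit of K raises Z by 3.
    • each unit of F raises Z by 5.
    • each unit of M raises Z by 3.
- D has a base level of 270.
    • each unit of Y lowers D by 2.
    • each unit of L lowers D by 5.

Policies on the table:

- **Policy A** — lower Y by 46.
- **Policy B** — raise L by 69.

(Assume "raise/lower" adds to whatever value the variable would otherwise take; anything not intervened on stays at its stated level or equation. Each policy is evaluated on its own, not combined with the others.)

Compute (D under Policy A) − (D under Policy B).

Policy A (Y − 46):
  K = 85
  Y = 153 + 4·85 (−46 from intervention) = 447
  L = 228 + 4·85 − 3·447 = -773
  D = 270 − 2·447 − 5·(-773) = 3241
Policy B (L + 69):
  K = 85
  Y = 153 + 4·85 = 493
  L = 228 + 4·85 − 3·493 (+69 from intervention) = -842
  D = 270 − 2·493 − 5·(-842) = 3494
D: 3241 − 3494 = -253

-253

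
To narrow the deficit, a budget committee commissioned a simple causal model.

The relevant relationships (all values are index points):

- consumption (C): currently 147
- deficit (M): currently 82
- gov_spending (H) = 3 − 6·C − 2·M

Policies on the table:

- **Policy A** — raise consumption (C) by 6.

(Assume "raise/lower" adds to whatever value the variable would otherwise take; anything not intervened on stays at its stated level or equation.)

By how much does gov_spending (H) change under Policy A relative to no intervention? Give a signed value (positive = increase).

Baseline:
  C = 147
  M = 82
  H = 3 − 6·147 − 2·82 = -1043
Policy A (C + 6):
  C = 147 + 6 = 153
  M = 82
  H = 3 − 6·153 − 2·82 = -1079
Change in H: -1079 − (-1043) = -36

-36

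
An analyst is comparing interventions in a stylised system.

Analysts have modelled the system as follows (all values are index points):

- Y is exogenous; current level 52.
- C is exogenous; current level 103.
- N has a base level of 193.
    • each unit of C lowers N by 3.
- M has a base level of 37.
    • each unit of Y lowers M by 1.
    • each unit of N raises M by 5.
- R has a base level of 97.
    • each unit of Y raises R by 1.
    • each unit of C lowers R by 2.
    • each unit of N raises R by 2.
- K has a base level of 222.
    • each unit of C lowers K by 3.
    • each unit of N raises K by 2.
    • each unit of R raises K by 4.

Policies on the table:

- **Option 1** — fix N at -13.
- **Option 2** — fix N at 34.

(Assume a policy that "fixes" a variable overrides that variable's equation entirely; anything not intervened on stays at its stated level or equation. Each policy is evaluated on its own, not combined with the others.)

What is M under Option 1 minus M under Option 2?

-235

Option 1 (N := -13):
  Y = 52
  C = 103
  N = -13
  M = 37 − 52 + 5·(-13) = -80
Option 2 (N := 34):
  Y = 52
  C = 103
  N = 34
  M = 37 − 52 + 5·34 = 155
M: -80 − 155 = -235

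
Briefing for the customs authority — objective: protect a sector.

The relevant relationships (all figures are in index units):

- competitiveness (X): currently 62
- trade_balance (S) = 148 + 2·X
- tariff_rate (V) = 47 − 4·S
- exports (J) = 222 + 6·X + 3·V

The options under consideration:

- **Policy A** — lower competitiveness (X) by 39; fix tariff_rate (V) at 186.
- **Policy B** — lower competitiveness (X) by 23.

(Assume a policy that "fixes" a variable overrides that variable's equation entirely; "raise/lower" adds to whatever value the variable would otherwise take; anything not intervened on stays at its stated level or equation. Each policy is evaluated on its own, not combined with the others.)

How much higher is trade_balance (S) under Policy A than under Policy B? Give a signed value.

-32

Policy A (X − 39, V := 186):
  X = 62 − 39 = 23
  S = 148 + 2·23 = 194
Policy B (X − 23):
  X = 62 − 23 = 39
  S = 148 + 2·39 = 226
S: 194 − 226 = -32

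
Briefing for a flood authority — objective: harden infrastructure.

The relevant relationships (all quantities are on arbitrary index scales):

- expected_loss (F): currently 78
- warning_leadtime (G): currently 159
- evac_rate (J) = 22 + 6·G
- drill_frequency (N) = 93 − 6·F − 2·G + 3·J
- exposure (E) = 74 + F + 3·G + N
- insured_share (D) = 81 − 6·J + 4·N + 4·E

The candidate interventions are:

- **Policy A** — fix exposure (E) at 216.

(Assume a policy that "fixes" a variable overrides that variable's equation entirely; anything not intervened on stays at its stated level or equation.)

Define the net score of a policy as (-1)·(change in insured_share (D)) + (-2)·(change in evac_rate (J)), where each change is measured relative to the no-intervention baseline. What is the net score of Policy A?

10592

Baseline:
  F = 78
  G = 159
  J = 22 + 6·159 = 976
  N = 93 − 6·78 − 2·159 + 3·976 = 2235
  E = 74 + 78 + 3·159 + 2235 = 2864
  D = 81 − 6·976 + 4·2235 + 4·2864 = 14621
Policy A (E := 216):
  F = 78
  G = 159
  J = 22 + 6·159 = 976
  N = 93 − 6·78 − 2·159 + 3·976 = 2235
  E = 216
  D = 81 − 6·976 + 4·2235 + 4·216 = 4029
ΔD = 4029 − 14621 = -10592; ΔJ = 976 − 976 = 0
Score = (-1)·(-10592) + (-2)·0 = 10592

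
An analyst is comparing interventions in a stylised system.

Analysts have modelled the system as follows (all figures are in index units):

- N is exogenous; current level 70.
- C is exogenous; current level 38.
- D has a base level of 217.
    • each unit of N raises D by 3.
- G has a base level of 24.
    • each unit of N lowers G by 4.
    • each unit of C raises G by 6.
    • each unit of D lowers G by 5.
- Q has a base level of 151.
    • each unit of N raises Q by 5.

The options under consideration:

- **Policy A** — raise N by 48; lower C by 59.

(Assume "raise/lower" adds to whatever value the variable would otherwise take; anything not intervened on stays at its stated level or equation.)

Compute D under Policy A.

Policy A (N + 48, C − 59):
  N = 70 + 48 = 118
  D = 217 + 3·118 = 571

571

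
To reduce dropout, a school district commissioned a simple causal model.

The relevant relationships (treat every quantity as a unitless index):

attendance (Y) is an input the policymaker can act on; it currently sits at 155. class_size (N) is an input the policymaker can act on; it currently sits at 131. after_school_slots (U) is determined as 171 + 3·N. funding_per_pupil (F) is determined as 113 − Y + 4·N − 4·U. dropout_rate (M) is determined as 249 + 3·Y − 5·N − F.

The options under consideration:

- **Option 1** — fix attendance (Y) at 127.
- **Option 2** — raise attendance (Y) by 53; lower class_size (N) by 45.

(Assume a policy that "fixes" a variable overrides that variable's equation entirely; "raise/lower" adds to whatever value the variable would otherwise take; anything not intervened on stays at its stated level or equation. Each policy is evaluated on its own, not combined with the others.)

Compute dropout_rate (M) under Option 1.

1721

Option 1 (Y := 127):
  Y = 127
  N = 131
  U = 171 + 3·131 = 564
  F = 113 − 127 + 4·131 − 4·564 = -1746
  M = 249 + 3·127 − 5·131 − (-1746) = 1721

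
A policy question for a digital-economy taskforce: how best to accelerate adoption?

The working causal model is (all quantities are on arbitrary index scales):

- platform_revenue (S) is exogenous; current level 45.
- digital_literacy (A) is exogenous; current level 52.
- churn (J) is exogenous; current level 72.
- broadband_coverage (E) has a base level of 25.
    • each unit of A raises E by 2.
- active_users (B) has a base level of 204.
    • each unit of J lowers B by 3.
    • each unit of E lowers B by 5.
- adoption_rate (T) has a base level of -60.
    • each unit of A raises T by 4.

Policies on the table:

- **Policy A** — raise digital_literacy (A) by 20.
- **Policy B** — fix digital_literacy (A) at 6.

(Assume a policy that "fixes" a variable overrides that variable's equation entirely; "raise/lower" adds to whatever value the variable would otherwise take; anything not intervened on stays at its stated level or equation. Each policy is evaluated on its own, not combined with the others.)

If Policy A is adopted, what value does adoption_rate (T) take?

228

Policy A (A + 20):
  A = 52 + 20 = 72
  T = -60 + 4·72 = 228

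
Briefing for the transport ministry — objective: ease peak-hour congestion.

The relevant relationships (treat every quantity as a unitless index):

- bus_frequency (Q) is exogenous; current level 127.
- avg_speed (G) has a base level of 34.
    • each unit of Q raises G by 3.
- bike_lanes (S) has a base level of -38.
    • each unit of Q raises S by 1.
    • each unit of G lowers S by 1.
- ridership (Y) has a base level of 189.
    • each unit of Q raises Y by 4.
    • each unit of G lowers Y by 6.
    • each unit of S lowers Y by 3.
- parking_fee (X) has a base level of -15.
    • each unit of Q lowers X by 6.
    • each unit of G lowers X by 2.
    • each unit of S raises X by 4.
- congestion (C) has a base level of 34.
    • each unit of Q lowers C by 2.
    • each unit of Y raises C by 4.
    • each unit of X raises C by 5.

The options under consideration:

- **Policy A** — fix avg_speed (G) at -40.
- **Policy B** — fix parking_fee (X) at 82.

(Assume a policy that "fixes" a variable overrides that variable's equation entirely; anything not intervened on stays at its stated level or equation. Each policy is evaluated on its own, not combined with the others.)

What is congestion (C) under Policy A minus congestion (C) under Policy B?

4145

Policy A (G := -40):
  Q = 127
  G = -40
  S = -38 + 127 − (-40) = 129
  Y = 189 + 4·127 − 6·(-40) − 3·129 = 550
  X = -15 − 6·127 − 2·(-40) + 4·129 = -181
  C = 34 − 2·127 + 4·550 + 5·(-181) = 1075
Policy B (X := 82):
  Q = 127
  G = 34 + 3·127 = 415
  S = -38 + 127 − 415 = -326
  Y = 189 + 4·127 − 6·415 − 3·(-326) = -815
  X = 82
  C = 34 − 2·127 + 4·(-815) + 5·82 = -3070
C: 1075 − (-3070) = 4145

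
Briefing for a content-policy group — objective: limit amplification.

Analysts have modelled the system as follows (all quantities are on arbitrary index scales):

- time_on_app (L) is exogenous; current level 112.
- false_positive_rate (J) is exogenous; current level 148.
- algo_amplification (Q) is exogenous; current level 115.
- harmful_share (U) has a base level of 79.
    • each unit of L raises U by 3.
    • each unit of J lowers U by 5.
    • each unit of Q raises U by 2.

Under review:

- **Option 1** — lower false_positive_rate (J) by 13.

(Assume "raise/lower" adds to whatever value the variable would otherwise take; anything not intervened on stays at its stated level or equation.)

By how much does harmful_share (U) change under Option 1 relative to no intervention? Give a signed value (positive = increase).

65

Baseline:
  L = 112
  J = 148
  Q = 115
  U = 79 + 3·112 − 5·148 + 2·115 = -95
Option 1 (J − 13):
  L = 112
  J = 148 − 13 = 135
  Q = 115
  U = 79 + 3·112 − 5·135 + 2·115 = -30
Change in U: -30 − (-95) = 65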